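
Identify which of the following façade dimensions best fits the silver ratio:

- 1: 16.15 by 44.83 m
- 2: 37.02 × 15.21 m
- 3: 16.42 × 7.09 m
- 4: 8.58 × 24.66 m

Target silver ratio ≈ 2.414.
1: 2.776 (Δ0.362)  2: 2.434 (Δ0.020)  3: 2.316 (Δ0.098)  4: 2.874 (Δ0.460)

2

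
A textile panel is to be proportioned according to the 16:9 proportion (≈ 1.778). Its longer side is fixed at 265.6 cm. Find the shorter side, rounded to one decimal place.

16:9 ≈ 1.77778.
Shorter side = 265.6 ÷ 1.77778 ≈ 149.400 → 149.4 cm.

149.4 cm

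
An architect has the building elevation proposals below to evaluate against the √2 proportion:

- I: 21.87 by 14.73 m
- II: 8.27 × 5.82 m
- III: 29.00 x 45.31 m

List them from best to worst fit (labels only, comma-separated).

II, I, III

I: 21.87/14.73 ≈ 1.485 → |1.485 − 1.414| = 0.071
II: 8.27/5.82 ≈ 1.421 → |1.421 − 1.414| = 0.007
III: 45.31/29.00 ≈ 1.562 → |1.562 − 1.414| = 0.148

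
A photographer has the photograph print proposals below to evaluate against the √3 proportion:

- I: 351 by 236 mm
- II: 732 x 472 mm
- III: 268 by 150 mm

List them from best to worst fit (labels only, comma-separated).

Ratios: I = 351 / 236 ≈ 1.487; II = 732 / 472 ≈ 1.551; III = 268 / 150 ≈ 1.787.
|Δ from 1.732|: I 0.245; II 0.181; III 0.055.

III, II, I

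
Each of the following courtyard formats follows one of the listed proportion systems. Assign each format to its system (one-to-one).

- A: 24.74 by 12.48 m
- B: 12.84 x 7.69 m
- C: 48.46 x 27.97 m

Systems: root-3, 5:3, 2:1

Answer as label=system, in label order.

A=2:1, B=5:3, C=root-3

Ratios: A ≈ 1.982; B ≈ 1.670; C ≈ 1.733.
Targets: root-3 ≈ 1.732; 5:3 ≈ 1.667; 2:1 ≈ 2.000.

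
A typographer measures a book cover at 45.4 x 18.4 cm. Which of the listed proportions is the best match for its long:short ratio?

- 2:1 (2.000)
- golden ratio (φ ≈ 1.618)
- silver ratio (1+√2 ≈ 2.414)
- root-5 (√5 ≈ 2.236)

Ratio = 45.4 / 18.4 ≈ 2.467.
Distances: 2:1 2.000 (Δ 0.467); golden ratio 1.618 (Δ 0.849); silver ratio 2.414 (Δ 0.053); root-5 2.236 (Δ 0.231).

silver ratio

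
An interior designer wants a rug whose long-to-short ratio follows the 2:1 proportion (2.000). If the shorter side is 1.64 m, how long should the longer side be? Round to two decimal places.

3.28 m

2:1 = 2.00000.
Longer side = 1.64 × 2.00000 ≈ 3.2800 → 3.28 m.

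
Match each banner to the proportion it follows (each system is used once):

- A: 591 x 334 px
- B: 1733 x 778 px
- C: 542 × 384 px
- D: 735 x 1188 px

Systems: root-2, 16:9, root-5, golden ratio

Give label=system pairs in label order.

A=16:9, B=root-5, C=root-2, D=golden ratio

A = 591/334 ≈ 1.769 → 16:9 (1.778)
B = 1733/778 ≈ 2.228 → root-5 (2.236)
C = 542/384 ≈ 1.411 → root-2 (1.414)
D = 1188/735 ≈ 1.616 → golden ratio (1.618)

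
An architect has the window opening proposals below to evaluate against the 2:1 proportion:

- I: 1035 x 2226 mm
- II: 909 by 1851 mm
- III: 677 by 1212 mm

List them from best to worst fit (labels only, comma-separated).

I: 2226/1035 ≈ 2.151 → |2.151 − 2.000| = 0.151
II: 1851/909 ≈ 2.036 → |2.036 − 2.000| = 0.036
III: 1212/677 ≈ 1.790 → |1.790 − 2.000| = 0.210

II, I, III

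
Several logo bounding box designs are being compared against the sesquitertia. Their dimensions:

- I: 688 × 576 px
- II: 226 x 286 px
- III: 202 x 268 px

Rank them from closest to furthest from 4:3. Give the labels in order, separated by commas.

III, II, I

I: 688/576 ≈ 1.194 → |1.194 − 1.333| = 0.139
II: 286/226 ≈ 1.265 → |1.265 − 1.333| = 0.068
III: 268/202 ≈ 1.327 → |1.327 − 1.333| = 0.006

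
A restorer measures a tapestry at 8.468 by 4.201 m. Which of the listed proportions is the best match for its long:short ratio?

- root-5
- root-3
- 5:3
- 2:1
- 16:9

Ratio = 8.468 / 4.201 ≈ 2.016.
Distances: root-5 2.236 (Δ 0.220); root-3 1.732 (Δ 0.284); 5:3 1.667 (Δ 0.349); 2:1 2.000 (Δ 0.016); 16:9 1.778 (Δ 0.238).

2:1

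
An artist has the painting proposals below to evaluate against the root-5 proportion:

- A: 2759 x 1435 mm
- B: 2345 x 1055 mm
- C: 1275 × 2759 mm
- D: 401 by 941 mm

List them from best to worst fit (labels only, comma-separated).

A: 2759/1435 ≈ 1.923 → |1.923 − 2.236| = 0.313
B: 2345/1055 ≈ 2.223 → |2.223 − 2.236| = 0.013
C: 2759/1275 ≈ 2.164 → |2.164 − 2.236| = 0.072
D: 941/401 ≈ 2.347 → |2.347 − 2.236| = 0.111

B, C, D, A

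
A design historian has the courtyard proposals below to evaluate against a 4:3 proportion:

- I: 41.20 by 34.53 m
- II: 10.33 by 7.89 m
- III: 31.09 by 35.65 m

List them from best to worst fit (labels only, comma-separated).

II, I, III

I: 41.20/34.53 ≈ 1.193 → |1.193 − 1.333| = 0.140
II: 10.33/7.89 ≈ 1.309 → |1.309 − 1.333| = 0.024
III: 35.65/31.09 ≈ 1.147 → |1.147 − 1.333| = 0.186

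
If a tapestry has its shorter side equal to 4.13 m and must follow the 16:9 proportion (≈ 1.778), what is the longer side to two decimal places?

7.34 m

16:9 ≈ 1.77778.
Longer side = 4.13 × 1.77778 ≈ 7.3422 → 7.34 m.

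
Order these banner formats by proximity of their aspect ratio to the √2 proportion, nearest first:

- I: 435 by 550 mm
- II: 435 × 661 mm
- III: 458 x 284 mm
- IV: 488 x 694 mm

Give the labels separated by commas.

IV, II, I, III

Ratios: I = 550 / 435 ≈ 1.264; II = 661 / 435 ≈ 1.520; III = 458 / 284 ≈ 1.613; IV = 694 / 488 ≈ 1.422.
|Δ from 1.414|: I 0.150; II 0.106; III 0.199; IV 0.008.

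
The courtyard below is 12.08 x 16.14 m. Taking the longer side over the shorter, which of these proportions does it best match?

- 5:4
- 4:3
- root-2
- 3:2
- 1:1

4:3

16.14/12.08 ≈ 1.336. Nearest candidates are 4:3 (1.333, off by 0.003) and root-2 (1.414, off by 0.078).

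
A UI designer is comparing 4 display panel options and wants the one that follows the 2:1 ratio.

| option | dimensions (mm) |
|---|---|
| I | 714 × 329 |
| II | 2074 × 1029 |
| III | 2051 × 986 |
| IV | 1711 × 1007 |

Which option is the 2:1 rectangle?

Ratios (long/short): I ≈ 2.170; II ≈ 2.016; III ≈ 2.080; IV ≈ 1.699.
2:1 ≈ 2.000; option II is nearest (Δ 0.016).

II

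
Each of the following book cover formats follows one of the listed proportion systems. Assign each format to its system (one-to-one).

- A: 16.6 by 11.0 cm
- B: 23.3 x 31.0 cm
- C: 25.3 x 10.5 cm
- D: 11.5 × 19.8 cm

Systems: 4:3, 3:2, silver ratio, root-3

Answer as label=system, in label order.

A=3:2, B=4:3, C=silver ratio, D=root-3

Ratios: A ≈ 1.509; B ≈ 1.330; C ≈ 2.410; D ≈ 1.722.
Targets: 4:3 ≈ 1.333; 3:2 ≈ 1.500; silver ratio ≈ 2.414; root-3 ≈ 1.732.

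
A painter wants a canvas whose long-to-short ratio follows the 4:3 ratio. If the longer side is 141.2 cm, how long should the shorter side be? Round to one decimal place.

4:3 ≈ 1.33333.
Shorter side = 141.2 ÷ 1.33333 ≈ 105.900 → 105.9 cm.

105.9 cm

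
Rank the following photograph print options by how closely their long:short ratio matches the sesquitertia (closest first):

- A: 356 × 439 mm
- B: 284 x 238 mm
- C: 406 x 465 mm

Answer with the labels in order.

A, B, C

A: 439/356 ≈ 1.233 → |1.233 − 1.333| = 0.100
B: 284/238 ≈ 1.193 → |1.193 − 1.333| = 0.140
C: 465/406 ≈ 1.145 → |1.145 − 1.333| = 0.188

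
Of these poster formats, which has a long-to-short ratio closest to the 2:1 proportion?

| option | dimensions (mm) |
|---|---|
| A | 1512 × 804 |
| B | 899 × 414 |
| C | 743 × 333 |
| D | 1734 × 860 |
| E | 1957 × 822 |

Ratios (long/short): A ≈ 1.881; B ≈ 2.171; C ≈ 2.231; D ≈ 2.016; E ≈ 2.381.
2:1 ≈ 2.000; option D is nearest (Δ 0.016).

D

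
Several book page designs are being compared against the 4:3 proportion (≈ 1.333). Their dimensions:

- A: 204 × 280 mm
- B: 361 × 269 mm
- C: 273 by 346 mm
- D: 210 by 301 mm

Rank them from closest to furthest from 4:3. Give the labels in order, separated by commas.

B, A, C, D

A: 280/204 ≈ 1.373 → |1.373 − 1.333| = 0.040
B: 361/269 ≈ 1.342 → |1.342 − 1.333| = 0.009
C: 346/273 ≈ 1.267 → |1.267 − 1.333| = 0.066
D: 301/210 ≈ 1.433 → |1.433 − 1.333| = 0.100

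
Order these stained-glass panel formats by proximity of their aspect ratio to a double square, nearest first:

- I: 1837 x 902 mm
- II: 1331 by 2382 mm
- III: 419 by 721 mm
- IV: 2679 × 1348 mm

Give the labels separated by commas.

Ratios: I = 1837 / 902 ≈ 2.037; II = 2382 / 1331 ≈ 1.790; III = 721 / 419 ≈ 1.721; IV = 2679 / 1348 ≈ 1.987.
|Δ from 2.000|: I 0.037; II 0.210; III 0.279; IV 0.013.

IV, I, II, III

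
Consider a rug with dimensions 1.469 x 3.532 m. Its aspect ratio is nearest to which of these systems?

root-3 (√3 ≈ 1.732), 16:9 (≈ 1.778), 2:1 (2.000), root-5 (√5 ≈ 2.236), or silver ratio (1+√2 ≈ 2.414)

3.532/1.469 ≈ 2.404. Nearest candidates are silver ratio (2.414, off by 0.010) and root-5 (2.236, off by 0.168).

silver ratio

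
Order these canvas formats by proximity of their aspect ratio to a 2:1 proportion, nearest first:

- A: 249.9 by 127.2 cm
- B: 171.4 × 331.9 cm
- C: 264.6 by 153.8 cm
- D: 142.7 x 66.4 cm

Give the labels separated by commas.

A, B, D, C

A: 249.9/127.2 ≈ 1.965 → |1.965 − 2.000| = 0.035
B: 331.9/171.4 ≈ 1.936 → |1.936 − 2.000| = 0.064
C: 264.6/153.8 ≈ 1.720 → |1.720 − 2.000| = 0.280
D: 142.7/66.4 ≈ 2.149 → |2.149 − 2.000| = 0.149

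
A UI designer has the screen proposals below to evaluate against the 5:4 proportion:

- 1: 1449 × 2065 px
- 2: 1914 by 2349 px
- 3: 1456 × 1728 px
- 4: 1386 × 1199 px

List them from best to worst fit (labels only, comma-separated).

2, 3, 4, 1

Ratios: 1 = 2065 / 1449 ≈ 1.425; 2 = 2349 / 1914 ≈ 1.227; 3 = 1728 / 1456 ≈ 1.187; 4 = 1386 / 1199 ≈ 1.156.
|Δ from 1.250|: 1 0.175; 2 0.023; 3 0.063; 4 0.094.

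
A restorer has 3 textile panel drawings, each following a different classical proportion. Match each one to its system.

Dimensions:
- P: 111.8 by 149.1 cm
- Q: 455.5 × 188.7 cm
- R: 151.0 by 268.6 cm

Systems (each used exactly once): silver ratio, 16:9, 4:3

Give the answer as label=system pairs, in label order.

P=4:3, Q=silver ratio, R=16:9

P = 149.1/111.8 ≈ 1.334 → 4:3 (1.333)
Q = 455.5/188.7 ≈ 2.414 → silver ratio (2.414)
R = 268.6/151.0 ≈ 1.779 → 16:9 (1.778)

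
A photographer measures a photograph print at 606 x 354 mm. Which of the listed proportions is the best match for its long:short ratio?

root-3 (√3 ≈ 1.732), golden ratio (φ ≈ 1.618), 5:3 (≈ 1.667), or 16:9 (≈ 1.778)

606/354 ≈ 1.712. Nearest candidates are root-3 (1.732, off by 0.020) and 5:3 (1.667, off by 0.045).

root-3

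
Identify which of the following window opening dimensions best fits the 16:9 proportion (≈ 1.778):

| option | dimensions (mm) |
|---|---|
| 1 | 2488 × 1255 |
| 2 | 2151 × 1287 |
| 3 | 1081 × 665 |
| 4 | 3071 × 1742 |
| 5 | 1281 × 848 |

Target 16:9 ≈ 1.778.
1: 1.982 (Δ0.204)  2: 1.671 (Δ0.107)  3: 1.626 (Δ0.152)  4: 1.763 (Δ0.015)  5: 1.511 (Δ0.267)

4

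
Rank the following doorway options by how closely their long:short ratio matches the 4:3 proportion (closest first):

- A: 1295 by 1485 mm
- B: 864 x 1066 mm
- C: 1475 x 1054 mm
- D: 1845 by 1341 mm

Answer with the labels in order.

Ratios: A = 1485 / 1295 ≈ 1.147; B = 1066 / 864 ≈ 1.234; C = 1475 / 1054 ≈ 1.399; D = 1845 / 1341 ≈ 1.376.
|Δ from 1.333|: A 0.186; B 0.099; C 0.066; D 0.043.

D, C, B, A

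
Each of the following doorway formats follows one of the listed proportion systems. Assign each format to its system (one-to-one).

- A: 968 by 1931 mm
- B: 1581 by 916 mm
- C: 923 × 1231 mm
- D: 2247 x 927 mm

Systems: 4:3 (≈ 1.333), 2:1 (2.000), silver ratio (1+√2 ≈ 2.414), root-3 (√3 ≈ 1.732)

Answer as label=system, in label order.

A=2:1, B=root-3, C=4:3, D=silver ratio

A = 1931/968 ≈ 1.995 → 2:1 (2.000)
B = 1581/916 ≈ 1.726 → root-3 (1.732)
C = 1231/923 ≈ 1.334 → 4:3 (1.333)
D = 2247/927 ≈ 2.424 → silver ratio (2.414)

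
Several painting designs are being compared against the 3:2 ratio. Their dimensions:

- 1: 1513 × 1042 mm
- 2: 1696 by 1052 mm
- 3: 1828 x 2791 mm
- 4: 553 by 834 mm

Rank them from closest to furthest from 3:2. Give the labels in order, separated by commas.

4, 3, 1, 2

Ratios: 1 = 1513 / 1042 ≈ 1.452; 2 = 1696 / 1052 ≈ 1.612; 3 = 2791 / 1828 ≈ 1.527; 4 = 834 / 553 ≈ 1.508.
|Δ from 1.500|: 1 0.048; 2 0.112; 3 0.027; 4 0.008.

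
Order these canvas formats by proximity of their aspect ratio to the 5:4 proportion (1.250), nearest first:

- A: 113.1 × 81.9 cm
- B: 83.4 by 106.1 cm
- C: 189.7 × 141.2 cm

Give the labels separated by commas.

Ratios: A = 113.1 / 81.9 ≈ 1.381; B = 106.1 / 83.4 ≈ 1.272; C = 189.7 / 141.2 ≈ 1.343.
|Δ from 1.250|: A 0.131; B 0.022; C 0.093.

B, C, A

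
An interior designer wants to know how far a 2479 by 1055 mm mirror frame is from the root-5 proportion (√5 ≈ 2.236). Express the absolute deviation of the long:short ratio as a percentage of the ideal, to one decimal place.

Ratio = 2479 / 1055 ≈ 2.3498.
Ideal root-5 ≈ 2.2361. |2.3498 − 2.2361| / 2.2361 ≈ 5.08% → 5.1%.

5.1%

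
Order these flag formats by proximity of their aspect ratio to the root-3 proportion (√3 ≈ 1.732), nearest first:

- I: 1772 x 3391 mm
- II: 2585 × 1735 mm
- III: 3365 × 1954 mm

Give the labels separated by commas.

III, I, II

Ratios: I = 3391 / 1772 ≈ 1.914; II = 2585 / 1735 ≈ 1.490; III = 3365 / 1954 ≈ 1.722.
|Δ from 1.732|: I 0.182; II 0.242; III 0.010.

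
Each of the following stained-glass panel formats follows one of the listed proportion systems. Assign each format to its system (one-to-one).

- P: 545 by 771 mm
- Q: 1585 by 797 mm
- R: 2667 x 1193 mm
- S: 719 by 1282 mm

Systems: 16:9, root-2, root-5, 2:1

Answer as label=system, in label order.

P = 771/545 ≈ 1.415 → root-2 (1.414)
Q = 1585/797 ≈ 1.989 → 2:1 (2.000)
R = 2667/1193 ≈ 2.236 → root-5 (2.236)
S = 1282/719 ≈ 1.783 → 16:9 (1.778)

P=root-2, Q=2:1, R=root-5, S=16:9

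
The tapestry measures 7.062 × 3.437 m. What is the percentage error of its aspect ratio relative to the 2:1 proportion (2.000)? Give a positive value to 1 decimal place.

2.7%

Ratio = 7.062 / 3.437 ≈ 2.0547.
Ideal 2:1 = 2.0000. |2.0547 − 2.0000| / 2.0000 ≈ 2.73% → 2.7%.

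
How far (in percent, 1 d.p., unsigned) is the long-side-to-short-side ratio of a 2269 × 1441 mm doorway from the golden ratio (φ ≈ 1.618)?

Ratio = 2269 / 1441 ≈ 1.5746.
Ideal golden ratio ≈ 1.6180. |1.5746 − 1.6180| / 1.6180 ≈ 2.68% → 2.7%.

2.7%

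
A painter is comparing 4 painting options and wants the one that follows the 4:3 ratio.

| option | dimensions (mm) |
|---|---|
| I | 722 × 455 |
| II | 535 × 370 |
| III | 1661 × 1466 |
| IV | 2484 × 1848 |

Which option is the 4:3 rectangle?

IV

Ratios (long/short): I ≈ 1.587; II ≈ 1.446; III ≈ 1.133; IV ≈ 1.344.
4:3 ≈ 1.333; option IV is nearest (Δ 0.011).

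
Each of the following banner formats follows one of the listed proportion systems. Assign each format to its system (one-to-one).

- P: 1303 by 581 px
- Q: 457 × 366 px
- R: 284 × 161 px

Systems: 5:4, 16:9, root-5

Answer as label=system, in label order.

P=root-5, Q=5:4, R=16:9

Ratios: P ≈ 2.243; Q ≈ 1.249; R ≈ 1.764.
Targets: 5:4 ≈ 1.250; 16:9 ≈ 1.778; root-5 ≈ 2.236.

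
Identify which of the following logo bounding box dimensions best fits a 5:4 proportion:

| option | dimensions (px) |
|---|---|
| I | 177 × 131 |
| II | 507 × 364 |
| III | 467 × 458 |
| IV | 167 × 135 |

Ratios (long/short): I ≈ 1.351; II ≈ 1.393; III ≈ 1.020; IV ≈ 1.237.
5:4 ≈ 1.250; option IV is nearest (Δ 0.013).

IV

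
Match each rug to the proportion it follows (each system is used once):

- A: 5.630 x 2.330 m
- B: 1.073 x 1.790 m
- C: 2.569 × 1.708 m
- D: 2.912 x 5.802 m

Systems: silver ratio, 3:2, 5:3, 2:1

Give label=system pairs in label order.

A=silver ratio, B=5:3, C=3:2, D=2:1

Ratios: A ≈ 2.416; B ≈ 1.668; C ≈ 1.504; D ≈ 1.992.
Targets: silver ratio ≈ 2.414; 3:2 ≈ 1.500; 5:3 ≈ 1.667; 2:1 ≈ 2.000.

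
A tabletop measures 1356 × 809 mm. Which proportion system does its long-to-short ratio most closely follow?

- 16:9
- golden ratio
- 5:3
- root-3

5:3

1356/809 ≈ 1.676. Nearest candidates are 5:3 (1.667, off by 0.009) and root-3 (1.732, off by 0.056).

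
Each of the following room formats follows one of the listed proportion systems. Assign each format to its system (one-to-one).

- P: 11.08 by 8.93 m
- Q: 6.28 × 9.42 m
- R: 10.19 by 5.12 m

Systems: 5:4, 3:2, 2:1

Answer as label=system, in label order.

P = 11.08/8.93 ≈ 1.241 → 5:4 (1.250)
Q = 9.42/6.28 ≈ 1.500 → 3:2 (1.500)
R = 10.19/5.12 ≈ 1.990 → 2:1 (2.000)

P=5:4, Q=3:2, R=2:1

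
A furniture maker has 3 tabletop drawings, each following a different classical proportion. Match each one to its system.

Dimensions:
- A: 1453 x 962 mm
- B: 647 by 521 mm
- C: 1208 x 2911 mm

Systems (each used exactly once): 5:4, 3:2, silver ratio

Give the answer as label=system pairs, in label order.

Ratios: A ≈ 1.510; B ≈ 1.242; C ≈ 2.410.
Targets: 5:4 ≈ 1.250; 3:2 ≈ 1.500; silver ratio ≈ 2.414.

A=3:2, B=5:4, C=silver ratio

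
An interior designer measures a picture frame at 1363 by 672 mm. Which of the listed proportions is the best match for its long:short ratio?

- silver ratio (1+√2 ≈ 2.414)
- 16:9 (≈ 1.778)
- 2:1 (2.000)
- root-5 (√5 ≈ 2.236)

Ratio = 1363 / 672 ≈ 2.028.
Distances: silver ratio 2.414 (Δ 0.386); 16:9 1.778 (Δ 0.250); 2:1 2.000 (Δ 0.028); root-5 2.236 (Δ 0.208).

2:1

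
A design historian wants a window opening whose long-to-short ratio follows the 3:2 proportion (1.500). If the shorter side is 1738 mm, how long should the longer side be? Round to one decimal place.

2607.0 mm

3:2 = 1.50000.
Longer side = 1738 × 1.50000 ≈ 2607.000 → 2607.0 mm.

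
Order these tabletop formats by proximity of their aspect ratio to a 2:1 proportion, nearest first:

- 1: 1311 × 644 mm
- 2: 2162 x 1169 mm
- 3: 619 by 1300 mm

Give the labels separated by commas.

1, 3, 2

1: 1311/644 ≈ 2.036 → |2.036 − 2.000| = 0.036
2: 2162/1169 ≈ 1.849 → |1.849 − 2.000| = 0.151
3: 1300/619 ≈ 2.100 → |2.100 − 2.000| = 0.100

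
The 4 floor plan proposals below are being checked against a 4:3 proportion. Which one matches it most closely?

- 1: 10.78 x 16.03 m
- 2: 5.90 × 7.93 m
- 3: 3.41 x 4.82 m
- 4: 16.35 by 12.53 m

Target 4:3 ≈ 1.333.
1: 1.487 (Δ0.154)  2: 1.344 (Δ0.011)  3: 1.413 (Δ0.080)  4: 1.305 (Δ0.028)

2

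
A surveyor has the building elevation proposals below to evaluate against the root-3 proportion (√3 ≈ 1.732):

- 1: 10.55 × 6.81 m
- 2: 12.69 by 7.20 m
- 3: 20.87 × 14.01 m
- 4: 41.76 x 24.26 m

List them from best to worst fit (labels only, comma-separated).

Ratios: 1 = 10.55 / 6.81 ≈ 1.549; 2 = 12.69 / 7.20 ≈ 1.762; 3 = 20.87 / 14.01 ≈ 1.490; 4 = 41.76 / 24.26 ≈ 1.721.
|Δ from 1.732|: 1 0.183; 2 0.030; 3 0.242; 4 0.011.

4, 2, 1, 3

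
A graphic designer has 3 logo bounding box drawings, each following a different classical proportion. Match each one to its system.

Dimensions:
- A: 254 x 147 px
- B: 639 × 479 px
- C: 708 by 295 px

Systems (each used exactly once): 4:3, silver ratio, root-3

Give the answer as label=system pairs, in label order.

A = 254/147 ≈ 1.728 → root-3 (1.732)
B = 639/479 ≈ 1.334 → 4:3 (1.333)
C = 708/295 ≈ 2.400 → silver ratio (2.414)

A=root-3, B=4:3, C=silver ratio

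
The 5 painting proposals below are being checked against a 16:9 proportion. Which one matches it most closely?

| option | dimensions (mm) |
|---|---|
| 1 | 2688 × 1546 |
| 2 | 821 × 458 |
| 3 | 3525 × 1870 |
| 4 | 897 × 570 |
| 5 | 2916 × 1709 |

Ratios (long/short): 1 ≈ 1.739; 2 ≈ 1.793; 3 ≈ 1.885; 4 ≈ 1.574; 5 ≈ 1.706.
16:9 ≈ 1.778; option 2 is nearest (Δ 0.015).

2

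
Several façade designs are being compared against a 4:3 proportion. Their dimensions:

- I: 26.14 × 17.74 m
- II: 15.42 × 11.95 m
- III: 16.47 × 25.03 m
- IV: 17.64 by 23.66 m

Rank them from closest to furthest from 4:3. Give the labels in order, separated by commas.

Ratios: I = 26.14 / 17.74 ≈ 1.474; II = 15.42 / 11.95 ≈ 1.290; III = 25.03 / 16.47 ≈ 1.520; IV = 23.66 / 17.64 ≈ 1.341.
|Δ from 1.333|: I 0.141; II 0.043; III 0.187; IV 0.008.

IV, II, I, III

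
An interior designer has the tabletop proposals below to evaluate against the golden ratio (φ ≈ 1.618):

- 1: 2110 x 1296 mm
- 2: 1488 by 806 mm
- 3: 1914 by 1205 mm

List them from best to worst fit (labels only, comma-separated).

1: 2110/1296 ≈ 1.628 → |1.628 − 1.618| = 0.010
2: 1488/806 ≈ 1.846 → |1.846 − 1.618| = 0.228
3: 1914/1205 ≈ 1.588 → |1.588 − 1.618| = 0.030

1, 3, 2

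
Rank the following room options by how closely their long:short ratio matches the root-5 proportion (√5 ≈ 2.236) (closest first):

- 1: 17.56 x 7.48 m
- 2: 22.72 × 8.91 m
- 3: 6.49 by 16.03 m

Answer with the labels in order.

Ratios: 1 = 17.56 / 7.48 ≈ 2.348; 2 = 22.72 / 8.91 ≈ 2.550; 3 = 16.03 / 6.49 ≈ 2.470.
|Δ from 2.236|: 1 0.112; 2 0.314; 3 0.234.

1, 3, 2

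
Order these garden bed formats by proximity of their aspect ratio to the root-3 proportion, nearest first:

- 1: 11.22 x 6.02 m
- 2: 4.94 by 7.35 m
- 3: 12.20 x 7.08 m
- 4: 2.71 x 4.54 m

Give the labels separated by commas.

1: 11.22/6.02 ≈ 1.864 → |1.864 − 1.732| = 0.132
2: 7.35/4.94 ≈ 1.488 → |1.488 − 1.732| = 0.244
3: 12.20/7.08 ≈ 1.723 → |1.723 − 1.732| = 0.009
4: 4.54/2.71 ≈ 1.675 → |1.675 − 1.732| = 0.057

3, 4, 1, 2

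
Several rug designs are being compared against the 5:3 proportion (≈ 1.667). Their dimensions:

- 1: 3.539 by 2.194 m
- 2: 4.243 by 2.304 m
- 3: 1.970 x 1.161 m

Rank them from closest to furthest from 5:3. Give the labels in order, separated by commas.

1: 3.539/2.194 ≈ 1.613 → |1.613 − 1.667| = 0.054
2: 4.243/2.304 ≈ 1.842 → |1.842 − 1.667| = 0.175
3: 1.970/1.161 ≈ 1.697 → |1.697 − 1.667| = 0.030

3, 1, 2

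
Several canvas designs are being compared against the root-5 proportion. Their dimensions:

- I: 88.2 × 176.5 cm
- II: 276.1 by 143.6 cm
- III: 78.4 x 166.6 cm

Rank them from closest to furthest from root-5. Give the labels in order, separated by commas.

III, I, II

Ratios: I = 176.5 / 88.2 ≈ 2.001; II = 276.1 / 143.6 ≈ 1.923; III = 166.6 / 78.4 ≈ 2.125.
|Δ from 2.236|: I 0.235; II 0.313; III 0.111.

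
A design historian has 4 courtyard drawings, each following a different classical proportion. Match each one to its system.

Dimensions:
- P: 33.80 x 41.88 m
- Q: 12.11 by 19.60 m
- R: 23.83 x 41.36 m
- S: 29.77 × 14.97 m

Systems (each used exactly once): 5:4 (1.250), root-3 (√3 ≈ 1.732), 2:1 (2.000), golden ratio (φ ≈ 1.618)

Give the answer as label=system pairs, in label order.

Ratios: P ≈ 1.239; Q ≈ 1.618; R ≈ 1.736; S ≈ 1.989.
Targets: 5:4 ≈ 1.250; root-3 ≈ 1.732; 2:1 ≈ 2.000; golden ratio ≈ 1.618.

P=5:4, Q=golden ratio, R=root-3, S=2:1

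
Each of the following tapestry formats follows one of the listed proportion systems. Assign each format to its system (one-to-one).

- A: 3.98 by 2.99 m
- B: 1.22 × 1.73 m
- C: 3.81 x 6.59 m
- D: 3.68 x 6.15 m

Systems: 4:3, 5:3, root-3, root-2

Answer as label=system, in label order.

A=4:3, B=root-2, C=root-3, D=5:3

Ratios: A ≈ 1.331; B ≈ 1.418; C ≈ 1.730; D ≈ 1.671.
Targets: 4:3 ≈ 1.333; 5:3 ≈ 1.667; root-3 ≈ 1.732; root-2 ≈ 1.414.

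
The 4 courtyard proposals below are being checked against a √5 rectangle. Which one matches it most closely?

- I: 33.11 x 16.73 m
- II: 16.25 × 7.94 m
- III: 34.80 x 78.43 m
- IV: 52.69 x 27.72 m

III

Target root-5 ≈ 2.236.
I: 1.979 (Δ0.257)  II: 2.047 (Δ0.189)  III: 2.254 (Δ0.018)  IV: 1.901 (Δ0.335)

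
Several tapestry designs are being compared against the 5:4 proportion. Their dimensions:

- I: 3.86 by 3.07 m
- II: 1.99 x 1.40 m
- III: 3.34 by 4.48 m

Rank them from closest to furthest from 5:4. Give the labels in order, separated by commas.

I, III, II

I: 3.86/3.07 ≈ 1.257 → |1.257 − 1.250| = 0.007
II: 1.99/1.40 ≈ 1.421 → |1.421 − 1.250| = 0.171
III: 4.48/3.34 ≈ 1.341 → |1.341 − 1.250| = 0.091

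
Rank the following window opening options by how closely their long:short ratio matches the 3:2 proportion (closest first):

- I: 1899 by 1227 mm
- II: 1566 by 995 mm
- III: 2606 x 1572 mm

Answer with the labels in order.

Ratios: I = 1899 / 1227 ≈ 1.548; II = 1566 / 995 ≈ 1.574; III = 2606 / 1572 ≈ 1.658.
|Δ from 1.500|: I 0.048; II 0.074; III 0.158.

I, II, III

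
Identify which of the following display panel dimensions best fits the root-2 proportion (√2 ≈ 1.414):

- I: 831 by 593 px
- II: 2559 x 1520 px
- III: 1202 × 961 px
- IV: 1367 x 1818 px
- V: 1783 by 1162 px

Ratios (long/short): I ≈ 1.401; II ≈ 1.684; III ≈ 1.251; IV ≈ 1.330; V ≈ 1.534.
root-2 ≈ 1.414; option I is nearest (Δ 0.013).

I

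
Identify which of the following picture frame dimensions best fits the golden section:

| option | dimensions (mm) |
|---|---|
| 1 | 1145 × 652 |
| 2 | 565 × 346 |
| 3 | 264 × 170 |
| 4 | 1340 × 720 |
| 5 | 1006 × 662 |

2

Target golden ratio ≈ 1.618.
1: 1.756 (Δ0.138)  2: 1.633 (Δ0.015)  3: 1.553 (Δ0.065)  4: 1.861 (Δ0.243)  5: 1.520 (Δ0.098)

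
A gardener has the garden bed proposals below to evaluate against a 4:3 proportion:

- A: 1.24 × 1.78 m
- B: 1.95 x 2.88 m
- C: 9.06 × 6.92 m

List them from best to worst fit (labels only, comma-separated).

C, A, B

Ratios: A = 1.78 / 1.24 ≈ 1.435; B = 2.88 / 1.95 ≈ 1.477; C = 9.06 / 6.92 ≈ 1.309.
|Δ from 1.333|: A 0.102; B 0.144; C 0.024.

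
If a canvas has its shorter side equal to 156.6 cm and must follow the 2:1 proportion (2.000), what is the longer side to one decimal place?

313.2 cm

2:1 = 2.00000.
Longer side = 156.6 × 2.00000 ≈ 313.200 → 313.2 cm.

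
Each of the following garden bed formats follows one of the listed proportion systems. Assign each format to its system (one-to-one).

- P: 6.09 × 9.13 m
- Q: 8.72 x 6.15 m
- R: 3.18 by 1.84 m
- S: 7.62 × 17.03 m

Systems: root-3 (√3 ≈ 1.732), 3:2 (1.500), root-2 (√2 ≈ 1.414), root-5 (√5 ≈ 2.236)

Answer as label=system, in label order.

P=3:2, Q=root-2, R=root-3, S=root-5

Ratios: P ≈ 1.499; Q ≈ 1.418; R ≈ 1.728; S ≈ 2.235.
Targets: root-3 ≈ 1.732; 3:2 ≈ 1.500; root-2 ≈ 1.414; root-5 ≈ 2.236.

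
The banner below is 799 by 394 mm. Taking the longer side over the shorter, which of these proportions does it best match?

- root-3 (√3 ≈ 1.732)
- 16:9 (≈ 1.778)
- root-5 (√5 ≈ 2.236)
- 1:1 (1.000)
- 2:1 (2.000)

Ratio = 799 / 394 ≈ 2.028.
Distances: root-3 1.732 (Δ 0.296); 16:9 1.778 (Δ 0.250); root-5 2.236 (Δ 0.208); 1:1 1.000 (Δ 1.028); 2:1 2.000 (Δ 0.028).

2:1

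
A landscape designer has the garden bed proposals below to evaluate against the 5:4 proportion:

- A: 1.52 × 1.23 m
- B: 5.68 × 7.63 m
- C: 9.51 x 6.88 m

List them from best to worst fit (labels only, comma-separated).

Ratios: A = 1.52 / 1.23 ≈ 1.236; B = 7.63 / 5.68 ≈ 1.343; C = 9.51 / 6.88 ≈ 1.382.
|Δ from 1.250|: A 0.014; B 0.093; C 0.132.

A, B, C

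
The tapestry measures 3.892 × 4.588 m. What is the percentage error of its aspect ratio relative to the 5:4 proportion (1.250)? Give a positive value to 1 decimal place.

Ratio = 4.588 / 3.892 ≈ 1.1788.
Ideal 5:4 = 1.2500. |1.1788 − 1.2500| / 1.2500 ≈ 5.70% → 5.7%.

5.7%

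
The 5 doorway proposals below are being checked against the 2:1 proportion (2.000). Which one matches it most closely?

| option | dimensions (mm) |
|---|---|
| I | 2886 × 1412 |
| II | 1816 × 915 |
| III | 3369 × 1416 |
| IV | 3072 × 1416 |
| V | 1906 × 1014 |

II

Target 2:1 ≈ 2.000.
I: 2.044 (Δ0.044)  II: 1.985 (Δ0.015)  III: 2.379 (Δ0.379)  IV: 2.169 (Δ0.169)  V: 1.880 (Δ0.120)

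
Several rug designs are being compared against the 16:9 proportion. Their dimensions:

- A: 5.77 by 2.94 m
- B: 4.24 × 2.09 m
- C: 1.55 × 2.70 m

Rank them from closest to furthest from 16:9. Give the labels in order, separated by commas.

C, A, B

Ratios: A = 5.77 / 2.94 ≈ 1.963; B = 4.24 / 2.09 ≈ 2.029; C = 2.70 / 1.55 ≈ 1.742.
|Δ from 1.778|: A 0.185; B 0.251; C 0.036.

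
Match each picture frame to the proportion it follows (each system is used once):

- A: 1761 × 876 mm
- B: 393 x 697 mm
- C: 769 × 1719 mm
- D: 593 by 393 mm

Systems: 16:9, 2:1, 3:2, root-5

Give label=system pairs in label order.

A=2:1, B=16:9, C=root-5, D=3:2

A = 1761/876 ≈ 2.010 → 2:1 (2.000)
B = 697/393 ≈ 1.774 → 16:9 (1.778)
C = 1719/769 ≈ 2.235 → root-5 (2.236)
D = 593/393 ≈ 1.509 → 3:2 (1.500)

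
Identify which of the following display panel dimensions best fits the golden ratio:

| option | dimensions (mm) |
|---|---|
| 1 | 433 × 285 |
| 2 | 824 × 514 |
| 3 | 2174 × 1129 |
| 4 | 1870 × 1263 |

2

Target golden ratio ≈ 1.618.
1: 1.519 (Δ0.099)  2: 1.603 (Δ0.015)  3: 1.926 (Δ0.308)  4: 1.481 (Δ0.137)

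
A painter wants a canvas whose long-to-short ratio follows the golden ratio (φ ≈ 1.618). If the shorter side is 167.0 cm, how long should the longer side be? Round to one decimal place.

270.2 cm

golden ratio ≈ 1.61803.
Longer side = 167.0 × 1.61803 ≈ 270.211 → 270.2 cm.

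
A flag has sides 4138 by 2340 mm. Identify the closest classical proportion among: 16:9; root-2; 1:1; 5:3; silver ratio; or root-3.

Ratio = 4138 / 2340 ≈ 1.768.
Distances: 16:9 1.778 (Δ 0.010); root-2 1.414 (Δ 0.354); 1:1 1.000 (Δ 0.768); 5:3 1.667 (Δ 0.101); silver ratio 2.414 (Δ 0.646); root-3 1.732 (Δ 0.036).

16:9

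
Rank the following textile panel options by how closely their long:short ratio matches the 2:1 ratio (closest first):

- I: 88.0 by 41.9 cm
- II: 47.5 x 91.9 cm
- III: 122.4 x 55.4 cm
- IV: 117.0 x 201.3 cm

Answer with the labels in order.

I: 88.0/41.9 ≈ 2.100 → |2.100 − 2.000| = 0.100
II: 91.9/47.5 ≈ 1.935 → |1.935 − 2.000| = 0.065
III: 122.4/55.4 ≈ 2.209 → |2.209 − 2.000| = 0.209
IV: 201.3/117.0 ≈ 1.721 → |1.721 − 2.000| = 0.279

II, I, III, IV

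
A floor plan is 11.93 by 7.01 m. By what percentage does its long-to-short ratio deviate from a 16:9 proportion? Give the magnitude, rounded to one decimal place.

Ratio = 11.93 / 7.01 ≈ 1.7019.
Ideal 16:9 ≈ 1.7778. |1.7019 − 1.7778| / 1.7778 ≈ 4.27% → 4.3%.

4.3%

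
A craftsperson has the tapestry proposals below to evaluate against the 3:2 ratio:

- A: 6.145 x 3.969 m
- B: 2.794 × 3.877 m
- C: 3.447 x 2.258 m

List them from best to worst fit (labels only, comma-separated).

C, A, B

Ratios: A = 6.145 / 3.969 ≈ 1.548; B = 3.877 / 2.794 ≈ 1.388; C = 3.447 / 2.258 ≈ 1.527.
|Δ from 1.500|: A 0.048; B 0.112; C 0.027.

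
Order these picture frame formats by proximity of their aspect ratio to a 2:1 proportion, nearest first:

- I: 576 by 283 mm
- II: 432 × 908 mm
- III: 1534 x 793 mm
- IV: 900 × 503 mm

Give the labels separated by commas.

I: 576/283 ≈ 2.035 → |2.035 − 2.000| = 0.035
II: 908/432 ≈ 2.102 → |2.102 − 2.000| = 0.102
III: 1534/793 ≈ 1.934 → |1.934 − 2.000| = 0.066
IV: 900/503 ≈ 1.789 → |1.789 − 2.000| = 0.211

I, III, II, IV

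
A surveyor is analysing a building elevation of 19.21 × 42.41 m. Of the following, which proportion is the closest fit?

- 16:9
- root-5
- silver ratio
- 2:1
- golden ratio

root-5

42.41/19.21 ≈ 2.208. Nearest candidates are root-5 (2.236, off by 0.028) and silver ratio (2.414, off by 0.206).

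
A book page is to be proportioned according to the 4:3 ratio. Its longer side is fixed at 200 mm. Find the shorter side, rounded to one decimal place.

150.0 mm

4:3 ≈ 1.33333.
Shorter side = 200 ÷ 1.33333 ≈ 150.000 → 150.0 mm.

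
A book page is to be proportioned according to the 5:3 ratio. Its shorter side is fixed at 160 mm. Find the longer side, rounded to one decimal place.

266.7 mm

5:3 ≈ 1.66667.
Longer side = 160 × 1.66667 ≈ 266.667 → 266.7 mm.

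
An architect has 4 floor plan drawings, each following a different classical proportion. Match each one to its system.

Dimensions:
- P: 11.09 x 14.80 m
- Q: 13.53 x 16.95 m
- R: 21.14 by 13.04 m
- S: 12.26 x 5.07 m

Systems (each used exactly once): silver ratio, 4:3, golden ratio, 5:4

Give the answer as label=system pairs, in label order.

P=4:3, Q=5:4, R=golden ratio, S=silver ratio

P = 14.80/11.09 ≈ 1.335 → 4:3 (1.333)
Q = 16.95/13.53 ≈ 1.253 → 5:4 (1.250)
R = 21.14/13.04 ≈ 1.621 → golden ratio (1.618)
S = 12.26/5.07 ≈ 2.418 → silver ratio (2.414)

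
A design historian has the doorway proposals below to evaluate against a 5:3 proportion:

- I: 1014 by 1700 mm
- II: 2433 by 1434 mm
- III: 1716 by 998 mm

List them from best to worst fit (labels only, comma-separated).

I, II, III

I: 1700/1014 ≈ 1.677 → |1.677 − 1.667| = 0.010
II: 2433/1434 ≈ 1.697 → |1.697 − 1.667| = 0.030
III: 1716/998 ≈ 1.719 → |1.719 − 1.667| = 0.052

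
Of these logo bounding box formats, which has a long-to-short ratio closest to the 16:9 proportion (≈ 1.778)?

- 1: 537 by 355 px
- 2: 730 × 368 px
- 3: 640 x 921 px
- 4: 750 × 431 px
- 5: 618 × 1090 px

5

Ratios (long/short): 1 ≈ 1.513; 2 ≈ 1.984; 3 ≈ 1.439; 4 ≈ 1.740; 5 ≈ 1.764.
16:9 ≈ 1.778; option 5 is nearest (Δ 0.014).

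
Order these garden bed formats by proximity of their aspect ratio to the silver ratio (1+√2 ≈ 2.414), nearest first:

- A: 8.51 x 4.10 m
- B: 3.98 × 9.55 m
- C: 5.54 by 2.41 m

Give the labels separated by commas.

A: 8.51/4.10 ≈ 2.076 → |2.076 − 2.414| = 0.338
B: 9.55/3.98 ≈ 2.399 → |2.399 − 2.414| = 0.015
C: 5.54/2.41 ≈ 2.299 → |2.299 − 2.414| = 0.115

B, C, A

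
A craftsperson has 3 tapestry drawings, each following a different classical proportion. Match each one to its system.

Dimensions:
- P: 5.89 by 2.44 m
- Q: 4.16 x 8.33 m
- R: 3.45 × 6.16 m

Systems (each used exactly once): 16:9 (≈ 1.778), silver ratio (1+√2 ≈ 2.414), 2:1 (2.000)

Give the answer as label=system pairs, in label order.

P=silver ratio, Q=2:1, R=16:9

Ratios: P ≈ 2.414; Q ≈ 2.002; R ≈ 1.786.
Targets: 16:9 ≈ 1.778; silver ratio ≈ 2.414; 2:1 ≈ 2.000.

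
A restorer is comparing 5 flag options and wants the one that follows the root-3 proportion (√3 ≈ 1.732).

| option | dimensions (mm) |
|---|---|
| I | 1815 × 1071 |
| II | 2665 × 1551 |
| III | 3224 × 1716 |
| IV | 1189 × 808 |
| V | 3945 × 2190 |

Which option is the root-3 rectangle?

Target root-3 ≈ 1.732.
I: 1.695 (Δ0.037)  II: 1.718 (Δ0.014)  III: 1.879 (Δ0.147)  IV: 1.472 (Δ0.260)  V: 1.801 (Δ0.069)

II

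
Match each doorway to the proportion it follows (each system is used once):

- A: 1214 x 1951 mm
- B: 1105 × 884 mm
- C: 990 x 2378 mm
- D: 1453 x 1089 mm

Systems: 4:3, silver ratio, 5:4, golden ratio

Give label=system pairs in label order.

Ratios: A ≈ 1.607; B ≈ 1.250; C ≈ 2.402; D ≈ 1.334.
Targets: 4:3 ≈ 1.333; silver ratio ≈ 2.414; 5:4 ≈ 1.250; golden ratio ≈ 1.618.

A=golden ratio, B=5:4, C=silver ratio, D=4:3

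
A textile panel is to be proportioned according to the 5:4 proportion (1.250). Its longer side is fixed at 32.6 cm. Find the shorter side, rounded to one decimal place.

5:4 = 1.25000.
Shorter side = 32.6 ÷ 1.25000 ≈ 26.080 → 26.1 cm.

26.1 cm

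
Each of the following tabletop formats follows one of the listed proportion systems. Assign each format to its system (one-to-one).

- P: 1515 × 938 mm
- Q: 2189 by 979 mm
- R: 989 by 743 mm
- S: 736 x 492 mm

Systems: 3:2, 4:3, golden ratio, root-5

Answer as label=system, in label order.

P=golden ratio, Q=root-5, R=4:3, S=3:2

Ratios: P ≈ 1.615; Q ≈ 2.236; R ≈ 1.331; S ≈ 1.496.
Targets: 3:2 ≈ 1.500; 4:3 ≈ 1.333; golden ratio ≈ 1.618; root-5 ≈ 2.236.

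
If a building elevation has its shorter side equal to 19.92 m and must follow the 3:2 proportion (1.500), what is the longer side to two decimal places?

3:2 = 1.50000.
Longer side = 19.92 × 1.50000 ≈ 29.8800 → 29.88 m.

29.88 m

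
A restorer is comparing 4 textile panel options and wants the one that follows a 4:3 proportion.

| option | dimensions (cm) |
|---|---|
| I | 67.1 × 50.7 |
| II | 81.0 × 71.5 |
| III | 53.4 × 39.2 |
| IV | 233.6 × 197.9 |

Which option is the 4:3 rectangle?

I

Ratios (long/short): I ≈ 1.323; II ≈ 1.133; III ≈ 1.362; IV ≈ 1.180.
4:3 ≈ 1.333; option I is nearest (Δ 0.010).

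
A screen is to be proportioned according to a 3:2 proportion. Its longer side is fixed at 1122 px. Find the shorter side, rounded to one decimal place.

3:2 = 1.50000.
Shorter side = 1122 ÷ 1.50000 ≈ 748.000 → 748.0 px.

748.0 px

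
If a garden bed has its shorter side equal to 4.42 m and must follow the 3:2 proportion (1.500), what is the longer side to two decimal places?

3:2 = 1.50000.
Longer side = 4.42 × 1.50000 ≈ 6.6300 → 6.63 m.

6.63 m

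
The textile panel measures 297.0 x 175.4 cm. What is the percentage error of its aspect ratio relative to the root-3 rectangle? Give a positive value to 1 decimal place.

Ratio = 297.0 / 175.4 ≈ 1.6933.
Ideal root-3 ≈ 1.7321. |1.6933 − 1.7321| / 1.7321 ≈ 2.24% → 2.2%.

2.2%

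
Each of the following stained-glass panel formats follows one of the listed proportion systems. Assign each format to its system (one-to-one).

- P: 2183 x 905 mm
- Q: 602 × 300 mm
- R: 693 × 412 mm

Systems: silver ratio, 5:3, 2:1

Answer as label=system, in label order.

P=silver ratio, Q=2:1, R=5:3

Ratios: P ≈ 2.412; Q ≈ 2.007; R ≈ 1.682.
Targets: silver ratio ≈ 2.414; 5:3 ≈ 1.667; 2:1 ≈ 2.000.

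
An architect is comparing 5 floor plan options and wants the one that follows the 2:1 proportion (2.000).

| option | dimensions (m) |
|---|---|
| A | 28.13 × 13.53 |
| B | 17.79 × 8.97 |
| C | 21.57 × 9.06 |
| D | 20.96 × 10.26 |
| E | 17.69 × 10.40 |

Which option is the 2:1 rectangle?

Ratios (long/short): A ≈ 2.079; B ≈ 1.983; C ≈ 2.381; D ≈ 2.043; E ≈ 1.701.
2:1 ≈ 2.000; option B is nearest (Δ 0.017).

B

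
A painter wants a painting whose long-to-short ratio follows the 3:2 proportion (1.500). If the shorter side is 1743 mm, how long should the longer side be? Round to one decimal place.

3:2 = 1.50000.
Longer side = 1743 × 1.50000 ≈ 2614.500 → 2614.5 mm.

2614.5 mm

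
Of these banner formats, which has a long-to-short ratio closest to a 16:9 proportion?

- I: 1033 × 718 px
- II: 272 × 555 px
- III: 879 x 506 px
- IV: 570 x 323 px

Ratios (long/short): I ≈ 1.439; II ≈ 2.040; III ≈ 1.737; IV ≈ 1.765.
16:9 ≈ 1.778; option IV is nearest (Δ 0.013).

IV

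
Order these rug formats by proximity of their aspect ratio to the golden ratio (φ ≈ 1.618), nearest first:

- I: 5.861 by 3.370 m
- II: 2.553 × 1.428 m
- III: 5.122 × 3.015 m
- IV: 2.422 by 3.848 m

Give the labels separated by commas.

IV, III, I, II

I: 5.861/3.370 ≈ 1.739 → |1.739 − 1.618| = 0.121
II: 2.553/1.428 ≈ 1.788 → |1.788 − 1.618| = 0.170
III: 5.122/3.015 ≈ 1.699 → |1.699 − 1.618| = 0.081
IV: 3.848/2.422 ≈ 1.589 → |1.589 − 1.618| = 0.029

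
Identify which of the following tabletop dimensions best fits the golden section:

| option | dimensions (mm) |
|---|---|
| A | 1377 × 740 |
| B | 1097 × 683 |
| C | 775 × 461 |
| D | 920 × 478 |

Ratios (long/short): A ≈ 1.861; B ≈ 1.606; C ≈ 1.681; D ≈ 1.925.
golden ratio ≈ 1.618; option B is nearest (Δ 0.012).

B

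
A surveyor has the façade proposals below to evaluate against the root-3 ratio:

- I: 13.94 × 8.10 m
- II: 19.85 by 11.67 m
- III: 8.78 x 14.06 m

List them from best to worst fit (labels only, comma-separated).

I, II, III

Ratios: I = 13.94 / 8.10 ≈ 1.721; II = 19.85 / 11.67 ≈ 1.701; III = 14.06 / 8.78 ≈ 1.601.
|Δ from 1.732|: I 0.011; II 0.031; III 0.131.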